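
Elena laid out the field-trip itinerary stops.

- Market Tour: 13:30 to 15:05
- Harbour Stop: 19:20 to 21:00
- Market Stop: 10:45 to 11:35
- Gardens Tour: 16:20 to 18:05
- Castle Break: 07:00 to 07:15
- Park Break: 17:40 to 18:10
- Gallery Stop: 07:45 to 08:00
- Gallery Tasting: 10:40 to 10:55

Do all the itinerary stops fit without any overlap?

No

Sorted by start: Castle Break, Gallery Stop, Gallery Tasting, Market Stop, Market Tour, Gardens Tour, Park Break, Harbour Stop.
Gallery Stop starts after Castle Break ends, so nothing later overlaps Castle Break either.
Gallery Tasting starts after Gallery Stop ends, so nothing later overlaps Gallery Stop either.
Market Stop starts before Gallery Tasting ends → Gallery Tasting and Market Stop overlap.
That's a conflict, so the schedule is not conflict-free.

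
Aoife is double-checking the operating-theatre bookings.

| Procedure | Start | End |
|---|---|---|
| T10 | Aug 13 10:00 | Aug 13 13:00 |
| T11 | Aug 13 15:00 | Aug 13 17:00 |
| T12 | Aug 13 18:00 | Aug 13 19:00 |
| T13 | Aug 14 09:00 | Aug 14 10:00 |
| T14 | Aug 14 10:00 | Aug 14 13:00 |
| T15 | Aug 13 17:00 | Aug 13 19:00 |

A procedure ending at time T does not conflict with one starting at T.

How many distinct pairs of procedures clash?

Check each pair: they overlap iff neither finishes before the other starts.
Sorted by start: T10, T11, T15, T12, T13, T14.
T11 starts after T10 ends, so nothing later overlaps T10 either.
T15 starts exactly when T11 ends (back-to-back, no overlap), so nothing later overlaps T11 either.
T12 starts before T15 ends → T15 and T12 overlap.
T13 starts after T15 ends, so nothing later overlaps T15 either.
T13 starts after T12 ends, so nothing later overlaps T12 either.
T14 starts exactly when T13 ends (back-to-back, no overlap).
Overlapping pairs: T12 & T15 — 1 in total.

1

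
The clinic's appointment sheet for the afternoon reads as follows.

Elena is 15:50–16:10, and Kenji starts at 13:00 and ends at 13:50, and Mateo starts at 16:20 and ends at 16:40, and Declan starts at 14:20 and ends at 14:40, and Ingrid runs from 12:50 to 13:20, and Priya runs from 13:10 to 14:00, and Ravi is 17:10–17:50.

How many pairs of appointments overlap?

Sorted by start: Ingrid, Kenji, Priya, Declan, Elena, Mateo, Ravi.
Kenji starts before Ingrid ends → Ingrid and Kenji overlap.
Priya starts before Ingrid ends → Ingrid and Priya overlap.
Declan starts after Ingrid ends, so nothing later overlaps Ingrid either.
Priya starts before Kenji ends → Kenji and Priya overlap.
Declan starts after Kenji ends, so nothing later overlaps Kenji either.
Declan starts after Priya ends, so nothing later overlaps Priya either.
Elena starts after Declan ends, so nothing later overlaps Declan either.
Mateo starts after Elena ends, so nothing later overlaps Elena either.
Ravi starts after Mateo ends.
Overlapping pairs: Ingrid & Kenji, Ingrid & Priya, Kenji & Priya — 3 in total.

3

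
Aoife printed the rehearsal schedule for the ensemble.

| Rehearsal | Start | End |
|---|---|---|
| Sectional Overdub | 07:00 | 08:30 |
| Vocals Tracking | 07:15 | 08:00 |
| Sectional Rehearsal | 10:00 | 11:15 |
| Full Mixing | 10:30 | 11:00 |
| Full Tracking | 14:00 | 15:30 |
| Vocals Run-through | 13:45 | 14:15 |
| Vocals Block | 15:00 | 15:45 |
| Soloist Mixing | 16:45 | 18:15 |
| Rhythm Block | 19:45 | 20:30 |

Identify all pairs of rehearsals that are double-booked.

Full Mixing & Sectional Rehearsal, Full Tracking & Vocals Block, Full Tracking & Vocals Run-through, Sectional Overdub & Vocals Tracking

Check each pair: they overlap iff neither finishes before the other starts.
Sorted by start: Sectional Overdub, Vocals Tracking, Sectional Rehearsal, Full Mixing, Vocals Run-through, Full Tracking, Vocals Block, Soloist Mixing, Rhythm Block.
Vocals Tracking starts before Sectional Overdub ends → Sectional Overdub and Vocals Tracking overlap.
Sectional Rehearsal starts after Sectional Overdub ends; Sectional Overdub is clear from here.
Sectional Rehearsal starts after Vocals Tracking ends; Vocals Tracking is clear from here.
Full Mixing starts before Sectional Rehearsal ends → Sectional Rehearsal and Full Mixing overlap.
Vocals Run-through starts after Sectional Rehearsal ends; Sectional Rehearsal is clear from here.
Vocals Run-through starts after Full Mixing ends; Full Mixing is clear from here.
Full Tracking starts before Vocals Run-through ends → Vocals Run-through and Full Tracking overlap.
Vocals Block starts after Vocals Run-through ends; Vocals Run-through is clear from here.
Vocals Block starts before Full Tracking ends → Full Tracking and Vocals Block overlap.
Soloist Mixing starts after Full Tracking ends; Full Tracking is clear from here.
Soloist Mixing starts after Vocals Block ends; Vocals Block is clear from here.
Rhythm Block starts after Soloist Mixing ends.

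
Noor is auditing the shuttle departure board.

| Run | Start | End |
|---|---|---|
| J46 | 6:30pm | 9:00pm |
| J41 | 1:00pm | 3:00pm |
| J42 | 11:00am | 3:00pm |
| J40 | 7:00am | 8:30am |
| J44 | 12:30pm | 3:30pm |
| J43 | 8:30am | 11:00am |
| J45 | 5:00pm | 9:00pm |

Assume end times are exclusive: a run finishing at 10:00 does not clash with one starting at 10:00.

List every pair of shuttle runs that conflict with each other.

J41 & J42, J41 & J44, J42 & J44, J45 & J46

Sorted by start: J40, J43, J42, J44, J41, J45, J46.
J43 starts exactly when J40 ends (back-to-back, no overlap), so J40 has no further overlaps.
J42 starts exactly when J43 ends (back-to-back, no overlap), so J43 has no further overlaps.
J44 starts before J42 ends → J42 and J44 overlap.
J41 starts before J42 ends → J42 and J41 overlap.
J45 starts after J42 ends, so J42 has no further overlaps.
J41 starts before J44 ends → J44 and J41 overlap.
J45 starts after J44 ends, so J44 has no further overlaps.
J45 starts after J41 ends, so J41 has no further overlaps.
J46 starts before J45 ends → J45 and J46 overlap.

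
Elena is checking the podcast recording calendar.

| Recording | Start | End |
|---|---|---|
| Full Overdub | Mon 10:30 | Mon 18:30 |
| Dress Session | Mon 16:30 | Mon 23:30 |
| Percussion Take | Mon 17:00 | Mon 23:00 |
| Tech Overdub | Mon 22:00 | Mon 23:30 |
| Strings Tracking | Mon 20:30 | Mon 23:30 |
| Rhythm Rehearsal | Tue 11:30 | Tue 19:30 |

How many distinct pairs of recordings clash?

Check each pair: they overlap iff neither finishes before the other starts.
Sorted by start: Full Overdub, Dress Session, Percussion Take, Strings Tracking, Tech Overdub, Rhythm Rehearsal.
Dress Session starts before Full Overdub ends → Full Overdub and Dress Session overlap.
Percussion Take starts before Full Overdub ends → Full Overdub and Percussion Take overlap.
Strings Tracking starts after Full Overdub ends; Full Overdub is clear from here.
Percussion Take starts before Dress Session ends → Dress Session and Percussion Take overlap.
Strings Tracking starts before Dress Session ends → Dress Session and Strings Tracking overlap.
Tech Overdub starts before Dress Session ends → Dress Session and Tech Overdub overlap.
Rhythm Rehearsal starts after Dress Session ends.
Strings Tracking starts before Percussion Take ends → Percussion Take and Strings Tracking overlap.
Tech Overdub starts before Percussion Take ends → Percussion Take and Tech Overdub overlap.
Rhythm Rehearsal starts after Percussion Take ends.
Tech Overdub starts before Strings Tracking ends → Strings Tracking and Tech Overdub overlap.
Rhythm Rehearsal starts after Strings Tracking ends.
Rhythm Rehearsal starts after Tech Overdub ends.
Overlapping pairs: Dress Session & Full Overdub, Dress Session & Percussion Take, Dress Session & Strings Tracking, Dress Session & Tech Overdub, Full Overdub & Percussion Take, Percussion Take & Strings Tracking, Percussion Take & Tech Overdub, Strings Tracking & Tech Overdub — 8 in total.

8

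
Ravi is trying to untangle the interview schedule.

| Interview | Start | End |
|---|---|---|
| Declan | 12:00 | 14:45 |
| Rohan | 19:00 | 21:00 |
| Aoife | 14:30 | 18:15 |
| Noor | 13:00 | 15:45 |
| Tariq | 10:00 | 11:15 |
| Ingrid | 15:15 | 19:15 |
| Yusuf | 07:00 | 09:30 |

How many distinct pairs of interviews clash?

6

Sorted by start: Yusuf, Tariq, Declan, Noor, Aoife, Ingrid, Rohan.
Tariq starts after Yusuf ends, so nothing later overlaps Yusuf either.
Declan starts after Tariq ends, so nothing later overlaps Tariq either.
Noor starts before Declan ends → Declan and Noor overlap.
Aoife starts before Declan ends → Declan and Aoife overlap.
Ingrid starts after Declan ends, so nothing later overlaps Declan either.
Aoife starts before Noor ends → Noor and Aoife overlap.
Ingrid starts before Noor ends → Noor and Ingrid overlap.
Rohan starts after Noor ends.
Ingrid starts before Aoife ends → Aoife and Ingrid overlap.
Rohan starts after Aoife ends.
Rohan starts before Ingrid ends → Ingrid and Rohan overlap.
Overlapping pairs: Aoife & Declan, Aoife & Ingrid, Aoife & Noor, Declan & Noor, Ingrid & Noor, Ingrid & Rohan — 6 in total.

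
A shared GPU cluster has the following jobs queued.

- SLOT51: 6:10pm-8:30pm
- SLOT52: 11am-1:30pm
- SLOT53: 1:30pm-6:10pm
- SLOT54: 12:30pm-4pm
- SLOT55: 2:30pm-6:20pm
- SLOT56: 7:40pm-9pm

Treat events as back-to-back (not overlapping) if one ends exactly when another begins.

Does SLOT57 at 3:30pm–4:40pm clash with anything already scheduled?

Yes — it overlaps SLOT53, SLOT54, SLOT55

SLOT52: ends 1:30pm at or before SLOT57 starts 3:30pm → clear.
SLOT54: starts 12:30pm before SLOT57 ends 4:40pm, and ends 4pm after SLOT57 starts 3:30pm → overlap.
SLOT53: starts 1:30pm before SLOT57 ends 4:40pm, and ends 6:10pm after SLOT57 starts 3:30pm → overlap.
SLOT55: starts 2:30pm before SLOT57 ends 4:40pm, and ends 6:20pm after SLOT57 starts 3:30pm → overlap.
SLOT51: starts 6:10pm at or after SLOT57 ends 4:40pm → clear.
SLOT56: starts 7:40pm at or after SLOT57 ends 4:40pm → clear.
SLOT57 overlaps SLOT53, SLOT54, SLOT55.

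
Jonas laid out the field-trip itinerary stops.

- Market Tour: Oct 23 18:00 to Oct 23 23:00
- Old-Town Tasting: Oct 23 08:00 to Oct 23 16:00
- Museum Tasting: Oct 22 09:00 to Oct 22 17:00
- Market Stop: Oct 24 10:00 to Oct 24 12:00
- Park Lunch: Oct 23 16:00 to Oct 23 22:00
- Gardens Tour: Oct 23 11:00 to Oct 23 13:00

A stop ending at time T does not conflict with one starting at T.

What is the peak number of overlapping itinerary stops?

2

Walk through starts and ends in time order (an end at T is processed before a start at T):
Oct 22 09:00 start Museum Tasting → 1
Oct 22 17:00 end Museum Tasting → 0
Oct 23 08:00 start Old-Town Tasting → 1
Oct 23 11:00 start Gardens Tour → 2
Oct 23 13:00 end Gardens Tour → 1
Oct 23 16:00 end Old-Town Tasting → 0
Oct 23 16:00 start Park Lunch → 1
Oct 23 18:00 start Market Tour → 2
Oct 23 22:00 end Park Lunch → 1
Oct 23 23:00 end Market Tour → 0
Oct 24 10:00 start Market Stop → 1
Oct 24 12:00 end Market Stop → 0
Peak is 2, at Oct 23 11:00 (Gardens Tour, Old-Town Tasting).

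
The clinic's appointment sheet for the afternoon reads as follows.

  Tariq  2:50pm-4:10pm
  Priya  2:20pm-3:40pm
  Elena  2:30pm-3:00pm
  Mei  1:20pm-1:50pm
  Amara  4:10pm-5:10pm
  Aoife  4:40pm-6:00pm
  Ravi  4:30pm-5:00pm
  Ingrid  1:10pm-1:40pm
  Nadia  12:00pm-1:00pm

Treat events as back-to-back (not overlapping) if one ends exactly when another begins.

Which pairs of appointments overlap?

Two intervals overlap when each starts before the other ends.
Sorted by start: Nadia, Ingrid, Mei, Priya, Elena, Tariq, Amara, Ravi, Aoife.
Ingrid starts after Nadia ends, so nothing later overlaps Nadia either.
Mei starts before Ingrid ends → Ingrid and Mei overlap.
Priya starts after Ingrid ends, so nothing later overlaps Ingrid either.
Priya starts after Mei ends, so nothing later overlaps Mei either.
Elena starts before Priya ends → Priya and Elena overlap.
Tariq starts before Priya ends → Priya and Tariq overlap.
Amara starts after Priya ends, so nothing later overlaps Priya either.
Tariq starts before Elena ends → Elena and Tariq overlap.
Amara starts after Elena ends, so nothing later overlaps Elena either.
Amara starts exactly when Tariq ends (back-to-back, no overlap), so nothing later overlaps Tariq either.
Ravi starts before Amara ends → Amara and Ravi overlap.
Aoife starts before Amara ends → Amara and Aoife overlap.
Aoife starts before Ravi ends → Ravi and Aoife overlap.

Amara & Aoife, Amara & Ravi, Aoife & Ravi, Elena & Priya, Elena & Tariq, Ingrid & Mei, Priya & Tariq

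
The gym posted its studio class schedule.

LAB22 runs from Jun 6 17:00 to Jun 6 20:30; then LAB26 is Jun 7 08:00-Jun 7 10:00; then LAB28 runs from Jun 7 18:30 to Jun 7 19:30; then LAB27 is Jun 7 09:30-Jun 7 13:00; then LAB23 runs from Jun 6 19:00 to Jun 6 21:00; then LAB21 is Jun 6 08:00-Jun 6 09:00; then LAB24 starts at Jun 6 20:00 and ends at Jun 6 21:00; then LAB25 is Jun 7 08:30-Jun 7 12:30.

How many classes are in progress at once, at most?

Walk through starts and ends in time order (an end at T is processed before a start at T):
Jun 6 08:00 start LAB21 → 1
Jun 6 09:00 end LAB21 → 0
Jun 6 17:00 start LAB22 → 1
Jun 6 19:00 start LAB23 → 2
Jun 6 20:00 start LAB24 → 3
Jun 6 20:30 end LAB22 → 2
Jun 6 21:00 end LAB23 → 1
Jun 6 21:00 end LAB24 → 0
Jun 7 08:00 start LAB26 → 1
Jun 7 08:30 start LAB25 → 2
Jun 7 09:30 start LAB27 → 3
Jun 7 10:00 end LAB26 → 2
Jun 7 12:30 end LAB25 → 1
Jun 7 13:00 end LAB27 → 0
Jun 7 18:30 start LAB28 → 1
Jun 7 19:30 end LAB28 → 0
Peak is 3, at Jun 6 20:00 (LAB22, LAB23, LAB24).

3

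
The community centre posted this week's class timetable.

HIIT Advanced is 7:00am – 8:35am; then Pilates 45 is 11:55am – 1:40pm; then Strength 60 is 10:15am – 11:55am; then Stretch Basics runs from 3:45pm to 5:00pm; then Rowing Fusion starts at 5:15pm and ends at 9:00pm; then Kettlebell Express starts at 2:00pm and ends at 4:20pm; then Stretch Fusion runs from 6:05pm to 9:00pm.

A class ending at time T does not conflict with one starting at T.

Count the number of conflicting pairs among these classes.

Sorted by start: HIIT Advanced, Strength 60, Pilates 45, Kettlebell Express, Stretch Basics, Rowing Fusion, Stretch Fusion.
Strength 60 starts after HIIT Advanced ends, so nothing later overlaps HIIT Advanced either.
Pilates 45 starts exactly when Strength 60 ends (back-to-back, no overlap), so nothing later overlaps Strength 60 either.
Kettlebell Express starts after Pilates 45 ends, so nothing later overlaps Pilates 45 either.
Stretch Basics starts before Kettlebell Express ends → Kettlebell Express and Stretch Basics overlap.
Rowing Fusion starts after Kettlebell Express ends, so nothing later overlaps Kettlebell Express either.
Rowing Fusion starts after Stretch Basics ends, so nothing later overlaps Stretch Basics either.
Stretch Fusion starts before Rowing Fusion ends → Rowing Fusion and Stretch Fusion overlap.
Overlapping pairs: Kettlebell Express & Stretch Basics, Rowing Fusion & Stretch Fusion — 2 in total.

2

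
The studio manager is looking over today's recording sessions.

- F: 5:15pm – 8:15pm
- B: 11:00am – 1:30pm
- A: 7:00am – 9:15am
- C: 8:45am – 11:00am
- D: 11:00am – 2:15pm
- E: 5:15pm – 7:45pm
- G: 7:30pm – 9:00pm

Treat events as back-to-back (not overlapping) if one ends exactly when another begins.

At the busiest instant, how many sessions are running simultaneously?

Sweep the timeline, counting +1 at each start and −1 at each end (ends before starts at a tie):
7:00am start A → 1
8:45am start C → 2
9:15am end A → 1
11:00am end C → 0
11:00am start B → 1
11:00am start D → 2
1:30pm end B → 1
2:15pm end D → 0
5:15pm start E → 1
5:15pm start F → 2
7:30pm start G → 3
7:45pm end E → 2
8:15pm end F → 1
9:00pm end G → 0
Peak is 3, at 7:30pm (E, F, G).

3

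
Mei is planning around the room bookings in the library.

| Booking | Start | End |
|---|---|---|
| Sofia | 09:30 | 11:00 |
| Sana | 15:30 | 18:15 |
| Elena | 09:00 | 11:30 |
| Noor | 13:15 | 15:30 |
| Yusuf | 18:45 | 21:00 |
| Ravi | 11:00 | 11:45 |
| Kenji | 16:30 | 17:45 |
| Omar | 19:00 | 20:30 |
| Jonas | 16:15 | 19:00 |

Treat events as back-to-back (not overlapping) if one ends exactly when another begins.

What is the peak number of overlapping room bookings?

3

Walk through starts and ends in time order (an end at T is processed before a start at T):
09:00 start Elena → 1
09:30 start Sofia → 2
11:00 end Sofia → 1
11:00 start Ravi → 2
11:30 end Elena → 1
11:45 end Ravi → 0
13:15 start Noor → 1
15:30 end Noor → 0
15:30 start Sana → 1
16:15 start Jonas → 2
16:30 start Kenji → 3
17:45 end Kenji → 2
18:15 end Sana → 1
18:45 start Yusuf → 2
19:00 end Jonas → 1
19:00 start Omar → 2
20:30 end Omar → 1
21:00 end Yusuf → 0
Peak is 3, at 16:30 (Jonas, Kenji, Sana).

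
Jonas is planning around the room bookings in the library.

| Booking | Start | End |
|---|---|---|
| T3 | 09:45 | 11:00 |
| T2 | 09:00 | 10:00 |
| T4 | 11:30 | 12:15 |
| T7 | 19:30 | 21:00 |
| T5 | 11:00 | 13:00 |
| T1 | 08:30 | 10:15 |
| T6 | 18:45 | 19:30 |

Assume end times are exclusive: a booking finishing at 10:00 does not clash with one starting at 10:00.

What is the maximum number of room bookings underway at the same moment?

3

Sweep the timeline, counting +1 at each start and −1 at each end (ends before starts at a tie):
08:30 start T1 → 1
09:00 start T2 → 2
09:45 start T3 → 3
10:00 end T2 → 2
10:15 end T1 → 1
11:00 end T3 → 0
11:00 start T5 → 1
11:30 start T4 → 2
12:15 end T4 → 1
13:00 end T5 → 0
18:45 start T6 → 1
19:30 end T6 → 0
19:30 start T7 → 1
21:00 end T7 → 0
Peak is 3, at 09:45 (T1, T2, T3).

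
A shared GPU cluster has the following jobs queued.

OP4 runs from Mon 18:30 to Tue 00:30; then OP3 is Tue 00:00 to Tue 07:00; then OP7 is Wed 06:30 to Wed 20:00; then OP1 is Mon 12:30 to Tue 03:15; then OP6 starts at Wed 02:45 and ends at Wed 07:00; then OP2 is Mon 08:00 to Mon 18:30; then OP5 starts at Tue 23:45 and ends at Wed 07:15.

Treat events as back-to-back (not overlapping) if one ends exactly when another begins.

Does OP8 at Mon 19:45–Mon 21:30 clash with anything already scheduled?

OP2: ends Mon 18:30 at or before OP8 starts Mon 19:45 → clear.
OP1: starts Mon 12:30 before OP8 ends Mon 21:30, and ends Tue 03:15 after OP8 starts Mon 19:45 → overlap.
OP4: starts Mon 18:30 before OP8 ends Mon 21:30, and ends Tue 00:30 after OP8 starts Mon 19:45 → overlap.
OP3: starts Tue 00:00 at or after OP8 ends Mon 21:30 → clear.
OP5: starts Tue 23:45 at or after OP8 ends Mon 21:30 → clear.
OP6: starts Wed 02:45 at or after OP8 ends Mon 21:30 → clear.
OP7: starts Wed 06:30 at or after OP8 ends Mon 21:30 → clear.
OP8 overlaps OP1, OP4.

Yes — it overlaps OP1, OP4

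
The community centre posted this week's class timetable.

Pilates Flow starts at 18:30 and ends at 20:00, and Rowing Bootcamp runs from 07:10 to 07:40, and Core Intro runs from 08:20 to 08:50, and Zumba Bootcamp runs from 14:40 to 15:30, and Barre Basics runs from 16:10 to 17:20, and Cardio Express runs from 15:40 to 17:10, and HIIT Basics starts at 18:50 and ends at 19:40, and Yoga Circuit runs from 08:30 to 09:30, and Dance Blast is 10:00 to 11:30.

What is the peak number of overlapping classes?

Walk through starts and ends in time order (an end at T is processed before a start at T):
07:10 start Rowing Bootcamp → 1
07:40 end Rowing Bootcamp → 0
08:20 start Core Intro → 1
08:30 start Yoga Circuit → 2
08:50 end Core Intro → 1
09:30 end Yoga Circuit → 0
10:00 start Dance Blast → 1
11:30 end Dance Blast → 0
14:40 start Zumba Bootcamp → 1
15:30 end Zumba Bootcamp → 0
15:40 start Cardio Express → 1
16:10 start Barre Basics → 2
17:10 end Cardio Express → 1
17:20 end Barre Basics → 0
18:30 start Pilates Flow → 1
18:50 start HIIT Basics → 2
19:40 end HIIT Basics → 1
20:00 end Pilates Flow → 0
Peak is 2, at 08:30 (Core Intro, Yoga Circuit).

2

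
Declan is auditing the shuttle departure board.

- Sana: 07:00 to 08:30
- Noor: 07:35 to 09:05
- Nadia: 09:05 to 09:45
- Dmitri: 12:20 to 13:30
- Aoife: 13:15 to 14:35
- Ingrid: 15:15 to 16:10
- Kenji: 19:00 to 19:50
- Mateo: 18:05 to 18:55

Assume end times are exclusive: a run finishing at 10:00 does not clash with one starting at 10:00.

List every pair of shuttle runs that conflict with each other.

Sorted by start: Sana, Noor, Nadia, Dmitri, Aoife, Ingrid, Mateo, Kenji.
Noor starts before Sana ends → Sana and Noor overlap.
Nadia starts after Sana ends, so nothing later overlaps Sana either.
Nadia starts exactly when Noor ends (back-to-back, no overlap), so nothing later overlaps Noor either.
Dmitri starts after Nadia ends, so nothing later overlaps Nadia either.
Aoife starts before Dmitri ends → Dmitri and Aoife overlap.
Ingrid starts after Dmitri ends, so nothing later overlaps Dmitri either.
Ingrid starts after Aoife ends, so nothing later overlaps Aoife either.
Mateo starts after Ingrid ends, so nothing later overlaps Ingrid either.
Kenji starts after Mateo ends.

Aoife & Dmitri, Noor & Sana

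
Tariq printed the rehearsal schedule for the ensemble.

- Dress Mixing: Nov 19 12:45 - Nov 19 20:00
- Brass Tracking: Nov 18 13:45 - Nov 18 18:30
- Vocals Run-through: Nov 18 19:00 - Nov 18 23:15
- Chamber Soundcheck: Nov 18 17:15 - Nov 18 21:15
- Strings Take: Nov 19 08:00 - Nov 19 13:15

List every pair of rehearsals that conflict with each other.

Sorted by start: Brass Tracking, Chamber Soundcheck, Vocals Run-through, Strings Take, Dress Mixing.
Chamber Soundcheck starts before Brass Tracking ends → Brass Tracking and Chamber Soundcheck overlap.
Vocals Run-through starts after Brass Tracking ends — done with Brass Tracking.
Vocals Run-through starts before Chamber Soundcheck ends → Chamber Soundcheck and Vocals Run-through overlap.
Strings Take starts after Chamber Soundcheck ends — done with Chamber Soundcheck.
Strings Take starts after Vocals Run-through ends — done with Vocals Run-through.
Dress Mixing starts before Strings Take ends → Strings Take and Dress Mixing overlap.

Brass Tracking & Chamber Soundcheck, Chamber Soundcheck & Vocals Run-through, Dress Mixing & Strings Take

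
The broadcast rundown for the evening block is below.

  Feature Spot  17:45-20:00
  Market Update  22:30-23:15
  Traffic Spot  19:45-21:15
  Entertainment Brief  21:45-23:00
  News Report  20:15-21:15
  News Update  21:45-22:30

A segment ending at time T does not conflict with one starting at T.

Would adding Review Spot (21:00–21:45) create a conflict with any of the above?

Yes — it overlaps News Report, Traffic Spot

Feature Spot: ends 20:00 at or before Review Spot starts 21:00 → clear.
Traffic Spot: starts 19:45 before Review Spot ends 21:45, and ends 21:15 after Review Spot starts 21:00 → overlap.
News Report: starts 20:15 before Review Spot ends 21:45, and ends 21:15 after Review Spot starts 21:00 → overlap.
Entertainment Brief: starts 21:45 at or after Review Spot ends 21:45 → clear.
News Update: starts 21:45 at or after Review Spot ends 21:45 → clear.
Market Update: starts 22:30 at or after Review Spot ends 21:45 → clear.
Review Spot overlaps Traffic Spot, News Report.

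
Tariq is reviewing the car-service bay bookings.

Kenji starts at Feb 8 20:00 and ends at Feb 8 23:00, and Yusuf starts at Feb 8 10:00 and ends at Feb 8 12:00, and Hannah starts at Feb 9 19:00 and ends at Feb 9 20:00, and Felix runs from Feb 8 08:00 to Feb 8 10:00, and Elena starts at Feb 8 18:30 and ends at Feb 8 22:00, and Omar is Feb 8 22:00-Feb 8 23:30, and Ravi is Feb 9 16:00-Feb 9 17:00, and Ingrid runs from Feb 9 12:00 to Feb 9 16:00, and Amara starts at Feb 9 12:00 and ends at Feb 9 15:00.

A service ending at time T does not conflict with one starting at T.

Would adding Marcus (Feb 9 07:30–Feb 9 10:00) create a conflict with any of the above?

No — it doesn't clash with anything

Felix: ends Feb 8 10:00 at or before Marcus starts Feb 9 07:30 → clear.
Yusuf: ends Feb 8 12:00 at or before Marcus starts Feb 9 07:30 → clear.
Elena: ends Feb 8 22:00 at or before Marcus starts Feb 9 07:30 → clear.
Kenji: ends Feb 8 23:00 at or before Marcus starts Feb 9 07:30 → clear.
Omar: ends Feb 8 23:30 at or before Marcus starts Feb 9 07:30 → clear.
Amara: starts Feb 9 12:00 at or after Marcus ends Feb 9 10:00 → clear.
Ingrid: starts Feb 9 12:00 at or after Marcus ends Feb 9 10:00 → clear.
Ravi: starts Feb 9 16:00 at or after Marcus ends Feb 9 10:00 → clear.
Hannah: starts Feb 9 19:00 at or after Marcus ends Feb 9 10:00 → clear.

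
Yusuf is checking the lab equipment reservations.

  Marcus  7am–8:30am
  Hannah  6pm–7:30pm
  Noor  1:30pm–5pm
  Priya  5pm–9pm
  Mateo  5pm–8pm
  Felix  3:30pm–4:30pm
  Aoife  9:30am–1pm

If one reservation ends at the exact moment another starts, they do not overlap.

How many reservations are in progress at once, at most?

3

Sort all start/end points and keep a running count:
7am start Marcus → 1
8:30am end Marcus → 0
9:30am start Aoife → 1
1pm end Aoife → 0
1:30pm start Noor → 1
3:30pm start Felix → 2
4:30pm end Felix → 1
5pm end Noor → 0
5pm start Mateo → 1
5pm start Priya → 2
6pm start Hannah → 3
7:30pm end Hannah → 2
8pm end Mateo → 1
9pm end Priya → 0
Peak is 3, at 6pm (Hannah, Mateo, Priya).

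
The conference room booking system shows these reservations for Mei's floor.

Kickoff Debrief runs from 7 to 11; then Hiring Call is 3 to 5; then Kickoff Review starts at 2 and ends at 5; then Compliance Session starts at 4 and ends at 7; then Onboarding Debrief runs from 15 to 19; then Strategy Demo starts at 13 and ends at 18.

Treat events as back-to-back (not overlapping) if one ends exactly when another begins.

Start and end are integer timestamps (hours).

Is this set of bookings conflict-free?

No

Sorted by start: Kickoff Review, Hiring Call, Compliance Session, Kickoff Debrief, Strategy Demo, Onboarding Debrief.
Hiring Call starts before Kickoff Review ends → Kickoff Review and Hiring Call overlap.
That's a conflict, so the schedule is not conflict-free.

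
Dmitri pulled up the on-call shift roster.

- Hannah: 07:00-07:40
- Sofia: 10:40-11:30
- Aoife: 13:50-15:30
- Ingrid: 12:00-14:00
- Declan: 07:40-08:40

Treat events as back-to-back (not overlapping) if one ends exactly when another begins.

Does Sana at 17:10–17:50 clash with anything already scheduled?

No — it doesn't clash with anything

Hannah: ends 07:40 at or before Sana starts 17:10 → clear.
Declan: ends 08:40 at or before Sana starts 17:10 → clear.
Sofia: ends 11:30 at or before Sana starts 17:10 → clear.
Ingrid: ends 14:00 at or before Sana starts 17:10 → clear.
Aoife: ends 15:30 at or before Sana starts 17:10 → clear.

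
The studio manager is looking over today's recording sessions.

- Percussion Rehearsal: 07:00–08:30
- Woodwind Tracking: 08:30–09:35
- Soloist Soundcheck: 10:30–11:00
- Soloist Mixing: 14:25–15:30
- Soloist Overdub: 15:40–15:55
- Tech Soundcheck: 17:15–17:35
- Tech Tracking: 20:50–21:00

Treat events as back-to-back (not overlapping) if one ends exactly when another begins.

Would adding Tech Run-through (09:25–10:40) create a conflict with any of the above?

Yes — it overlaps Soloist Soundcheck, Woodwind Tracking

Percussion Rehearsal: ends 08:30 at or before Tech Run-through starts 09:25 → clear.
Woodwind Tracking: starts 08:30 before Tech Run-through ends 10:40, and ends 09:35 after Tech Run-through starts 09:25 → overlap.
Soloist Soundcheck: starts 10:30 before Tech Run-through ends 10:40, and ends 11:00 after Tech Run-through starts 09:25 → overlap.
Soloist Mixing: starts 14:25 at or after Tech Run-through ends 10:40 → clear.
Soloist Overdub: starts 15:40 at or after Tech Run-through ends 10:40 → clear.
Tech Soundcheck: starts 17:15 at or after Tech Run-through ends 10:40 → clear.
Tech Tracking: starts 20:50 at or after Tech Run-through ends 10:40 → clear.
Tech Run-through overlaps Woodwind Tracking, Soloist Soundcheck.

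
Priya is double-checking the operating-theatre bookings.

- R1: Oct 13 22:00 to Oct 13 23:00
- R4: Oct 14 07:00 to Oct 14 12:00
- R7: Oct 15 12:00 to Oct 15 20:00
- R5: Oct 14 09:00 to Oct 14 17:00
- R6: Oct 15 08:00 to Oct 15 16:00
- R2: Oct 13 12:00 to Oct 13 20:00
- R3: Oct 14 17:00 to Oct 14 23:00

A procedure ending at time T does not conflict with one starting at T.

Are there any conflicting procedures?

Sorted by start: R2, R1, R4, R5, R3, R6, R7.
R1 starts after R2 ends — done with R2.
R4 starts after R1 ends — done with R1.
R5 starts before R4 ends → R4 and R5 overlap.
That's a conflict, so the schedule is not conflict-free.

Yes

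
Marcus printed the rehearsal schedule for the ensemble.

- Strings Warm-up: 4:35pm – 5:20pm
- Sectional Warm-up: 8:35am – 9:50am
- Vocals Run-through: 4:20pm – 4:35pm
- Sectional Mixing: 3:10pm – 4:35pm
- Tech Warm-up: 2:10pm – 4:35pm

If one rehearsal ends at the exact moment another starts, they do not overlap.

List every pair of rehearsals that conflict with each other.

Sorted by start: Sectional Warm-up, Tech Warm-up, Sectional Mixing, Vocals Run-through, Strings Warm-up.
Tech Warm-up starts after Sectional Warm-up ends, so Sectional Warm-up has no further overlaps.
Sectional Mixing starts before Tech Warm-up ends → Tech Warm-up and Sectional Mixing overlap.
Vocals Run-through starts before Tech Warm-up ends → Tech Warm-up and Vocals Run-through overlap.
Strings Warm-up starts exactly when Tech Warm-up ends (back-to-back, no overlap).
Vocals Run-through starts before Sectional Mixing ends → Sectional Mixing and Vocals Run-through overlap.
Strings Warm-up starts exactly when Sectional Mixing ends (back-to-back, no overlap).
Strings Warm-up starts exactly when Vocals Run-through ends (back-to-back, no overlap).

Sectional Mixing & Tech Warm-up, Sectional Mixing & Vocals Run-through, Tech Warm-up & Vocals Run-through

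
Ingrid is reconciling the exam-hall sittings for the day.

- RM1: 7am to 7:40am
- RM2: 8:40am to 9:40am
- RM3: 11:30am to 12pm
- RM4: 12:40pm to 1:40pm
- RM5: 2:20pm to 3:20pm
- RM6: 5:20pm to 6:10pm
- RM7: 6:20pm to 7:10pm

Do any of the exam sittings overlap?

No

Sorted by start: RM1, RM2, RM3, RM4, RM5, RM6, RM7.
RM2 starts after RM1 ends; RM1 is clear from here.
RM3 starts after RM2 ends; RM2 is clear from here.
RM4 starts after RM3 ends; RM3 is clear from here.
RM5 starts after RM4 ends; RM4 is clear from here.
RM6 starts after RM5 ends; RM5 is clear from here.
RM7 starts after RM6 ends.
Every pair is clear; the schedule has no overlaps.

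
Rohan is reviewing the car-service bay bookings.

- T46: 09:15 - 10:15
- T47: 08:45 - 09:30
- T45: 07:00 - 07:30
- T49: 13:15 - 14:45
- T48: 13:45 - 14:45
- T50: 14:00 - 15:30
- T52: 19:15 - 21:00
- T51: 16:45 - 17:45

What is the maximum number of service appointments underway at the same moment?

Sort all start/end points and keep a running count:
07:00 start T45 → 1
07:30 end T45 → 0
08:45 start T47 → 1
09:15 start T46 → 2
09:30 end T47 → 1
10:15 end T46 → 0
13:15 start T49 → 1
13:45 start T48 → 2
14:00 start T50 → 3
14:45 end T48 → 2
14:45 end T49 → 1
15:30 end T50 → 0
16:45 start T51 → 1
17:45 end T51 → 0
19:15 start T52 → 1
21:00 end T52 → 0
Peak is 3, at 14:00 (T48, T49, T50).

3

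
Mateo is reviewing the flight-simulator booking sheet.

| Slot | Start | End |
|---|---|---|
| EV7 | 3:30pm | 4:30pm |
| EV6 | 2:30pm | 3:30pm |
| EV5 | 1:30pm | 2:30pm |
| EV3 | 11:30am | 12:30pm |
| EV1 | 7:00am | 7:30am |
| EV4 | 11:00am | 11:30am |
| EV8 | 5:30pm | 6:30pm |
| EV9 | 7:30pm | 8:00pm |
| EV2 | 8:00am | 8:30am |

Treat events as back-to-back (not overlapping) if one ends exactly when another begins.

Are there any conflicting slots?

Sorted by start: EV1, EV2, EV4, EV3, EV5, EV6, EV7, EV8, EV9.
EV2 starts after EV1 ends; EV1 is clear from here.
EV4 starts after EV2 ends; EV2 is clear from here.
EV3 starts exactly when EV4 ends (back-to-back, no overlap); EV4 is clear from here.
EV5 starts after EV3 ends; EV3 is clear from here.
EV6 starts exactly when EV5 ends (back-to-back, no overlap); EV5 is clear from here.
EV7 starts exactly when EV6 ends (back-to-back, no overlap); EV6 is clear from here.
EV8 starts after EV7 ends; EV7 is clear from here.
EV9 starts after EV8 ends.
Every pair is clear; the schedule has no overlaps.

No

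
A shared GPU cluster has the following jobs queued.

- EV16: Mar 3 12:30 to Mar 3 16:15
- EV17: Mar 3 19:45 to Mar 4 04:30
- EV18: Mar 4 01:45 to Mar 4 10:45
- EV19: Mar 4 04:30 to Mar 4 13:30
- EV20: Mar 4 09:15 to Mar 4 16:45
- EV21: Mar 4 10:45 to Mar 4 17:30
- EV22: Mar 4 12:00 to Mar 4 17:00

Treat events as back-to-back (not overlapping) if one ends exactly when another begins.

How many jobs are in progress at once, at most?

Sweep the timeline, counting +1 at each start and −1 at each end (ends before starts at a tie):
Mar 3 12:30 start EV16 → 1
Mar 3 16:15 end EV16 → 0
Mar 3 19:45 start EV17 → 1
Mar 4 01:45 start EV18 → 2
Mar 4 04:30 end EV17 → 1
Mar 4 04:30 start EV19 → 2
Mar 4 09:15 start EV20 → 3
Mar 4 10:45 end EV18 → 2
Mar 4 10:45 start EV21 → 3
Mar 4 12:00 start EV22 → 4
Mar 4 13:30 end EV19 → 3
Mar 4 16:45 end EV20 → 2
Mar 4 17:00 end EV22 → 1
Mar 4 17:30 end EV21 → 0
Peak is 4, at Mar 4 12:00 (EV19, EV20, EV21, EV22).

4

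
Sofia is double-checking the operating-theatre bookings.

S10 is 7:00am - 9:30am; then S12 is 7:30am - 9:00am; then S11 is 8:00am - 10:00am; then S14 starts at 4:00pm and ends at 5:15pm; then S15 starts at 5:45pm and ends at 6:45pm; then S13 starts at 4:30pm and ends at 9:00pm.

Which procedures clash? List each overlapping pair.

Sorted by start: S10, S12, S11, S14, S13, S15.
S12 starts before S10 ends → S10 and S12 overlap.
S11 starts before S10 ends → S10 and S11 overlap.
S14 starts after S10 ends, so nothing later overlaps S10 either.
S11 starts before S12 ends → S12 and S11 overlap.
S14 starts after S12 ends, so nothing later overlaps S12 either.
S14 starts after S11 ends, so nothing later overlaps S11 either.
S13 starts before S14 ends → S14 and S13 overlap.
S15 starts after S14 ends.
S15 starts before S13 ends → S13 and S15 overlap.

S10 & S11, S10 & S12, S11 & S12, S13 & S14, S13 & S15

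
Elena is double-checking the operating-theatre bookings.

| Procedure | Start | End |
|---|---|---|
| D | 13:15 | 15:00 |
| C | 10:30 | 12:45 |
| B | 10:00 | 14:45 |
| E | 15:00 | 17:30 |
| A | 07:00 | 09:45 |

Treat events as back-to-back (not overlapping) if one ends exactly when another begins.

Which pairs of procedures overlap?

Sorted by start: A, B, C, D, E.
B starts after A ends, so nothing later overlaps A either.
C starts before B ends → B and C overlap.
D starts before B ends → B and D overlap.
E starts after B ends.
D starts after C ends, so nothing later overlaps C either.
E starts exactly when D ends (back-to-back, no overlap).

B & C, B & D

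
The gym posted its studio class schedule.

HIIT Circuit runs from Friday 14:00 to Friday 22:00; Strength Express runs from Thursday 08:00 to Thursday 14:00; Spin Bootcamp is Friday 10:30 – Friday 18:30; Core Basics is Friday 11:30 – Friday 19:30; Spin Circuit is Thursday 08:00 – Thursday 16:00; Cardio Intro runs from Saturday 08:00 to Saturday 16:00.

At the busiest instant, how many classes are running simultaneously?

Sort all start/end points and keep a running count:
Thursday 08:00 start Spin Circuit → 1
Thursday 08:00 start Strength Express → 2
Thursday 14:00 end Strength Express → 1
Thursday 16:00 end Spin Circuit → 0
Friday 10:30 start Spin Bootcamp → 1
Friday 11:30 start Core Basics → 2
Friday 14:00 start HIIT Circuit → 3
Friday 18:30 end Spin Bootcamp → 2
Friday 19:30 end Core Basics → 1
Friday 22:00 end HIIT Circuit → 0
Saturday 08:00 start Cardio Intro → 1
Saturday 16:00 end Cardio Intro → 0
Peak is 3, at Friday 14:00 (Core Basics, HIIT Circuit, Spin Bootcamp).

3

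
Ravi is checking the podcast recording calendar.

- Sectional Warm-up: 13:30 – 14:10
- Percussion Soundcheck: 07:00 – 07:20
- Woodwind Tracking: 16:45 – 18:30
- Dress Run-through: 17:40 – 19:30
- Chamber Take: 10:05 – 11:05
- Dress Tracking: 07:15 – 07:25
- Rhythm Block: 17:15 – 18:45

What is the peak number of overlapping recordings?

3

Sort all start/end points and keep a running count:
07:00 start Percussion Soundcheck → 1
07:15 start Dress Tracking → 2
07:20 end Percussion Soundcheck → 1
07:25 end Dress Tracking → 0
10:05 start Chamber Take → 1
11:05 end Chamber Take → 0
13:30 start Sectional Warm-up → 1
14:10 end Sectional Warm-up → 0
16:45 start Woodwind Tracking → 1
17:15 start Rhythm Block → 2
17:40 start Dress Run-through → 3
18:30 end Woodwind Tracking → 2
18:45 end Rhythm Block → 1
19:30 end Dress Run-through → 0
Peak is 3, at 17:40 (Dress Run-through, Rhythm Block, Woodwind Tracking).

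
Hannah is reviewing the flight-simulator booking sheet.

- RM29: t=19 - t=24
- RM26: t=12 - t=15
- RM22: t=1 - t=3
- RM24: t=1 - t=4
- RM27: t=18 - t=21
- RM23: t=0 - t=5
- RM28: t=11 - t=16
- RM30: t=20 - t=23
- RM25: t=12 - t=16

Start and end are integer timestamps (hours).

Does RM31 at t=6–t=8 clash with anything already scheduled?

RM23: ends t=5 at or before RM31 starts t=6 → clear.
RM22: ends t=3 at or before RM31 starts t=6 → clear.
RM24: ends t=4 at or before RM31 starts t=6 → clear.
RM28: starts t=11 at or after RM31 ends t=8 → clear.
RM25: starts t=12 at or after RM31 ends t=8 → clear.
RM26: starts t=12 at or after RM31 ends t=8 → clear.
RM27: starts t=18 at or after RM31 ends t=8 → clear.
RM29: starts t=19 at or after RM31 ends t=8 → clear.
RM30: starts t=20 at or after RM31 ends t=8 → clear.

No — it doesn't clash with anything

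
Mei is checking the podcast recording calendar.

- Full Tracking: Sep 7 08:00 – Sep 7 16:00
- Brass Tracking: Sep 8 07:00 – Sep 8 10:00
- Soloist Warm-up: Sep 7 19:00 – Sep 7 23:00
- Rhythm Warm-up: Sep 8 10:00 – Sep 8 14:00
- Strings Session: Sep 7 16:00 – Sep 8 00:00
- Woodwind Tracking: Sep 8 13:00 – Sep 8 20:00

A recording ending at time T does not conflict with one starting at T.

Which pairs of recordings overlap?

Sorted by start: Full Tracking, Strings Session, Soloist Warm-up, Brass Tracking, Rhythm Warm-up, Woodwind Tracking.
Strings Session starts exactly when Full Tracking ends (back-to-back, no overlap) — done with Full Tracking.
Soloist Warm-up starts before Strings Session ends → Strings Session and Soloist Warm-up overlap.
Brass Tracking starts after Strings Session ends — done with Strings Session.
Brass Tracking starts after Soloist Warm-up ends — done with Soloist Warm-up.
Rhythm Warm-up starts exactly when Brass Tracking ends (back-to-back, no overlap) — done with Brass Tracking.
Woodwind Tracking starts before Rhythm Warm-up ends → Rhythm Warm-up and Woodwind Tracking overlap.

Rhythm Warm-up & Woodwind Tracking, Soloist Warm-up & Strings Session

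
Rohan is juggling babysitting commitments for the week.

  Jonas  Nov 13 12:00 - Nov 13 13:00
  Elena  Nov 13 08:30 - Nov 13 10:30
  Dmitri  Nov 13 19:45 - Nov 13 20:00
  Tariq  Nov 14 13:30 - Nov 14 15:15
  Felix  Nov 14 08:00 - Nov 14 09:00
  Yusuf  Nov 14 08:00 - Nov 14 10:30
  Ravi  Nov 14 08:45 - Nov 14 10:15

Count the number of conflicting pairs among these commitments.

3

Two intervals overlap when each starts before the other ends.
Sorted by start: Elena, Jonas, Dmitri, Yusuf, Felix, Ravi, Tariq.
Jonas starts after Elena ends, so Elena has no further overlaps.
Dmitri starts after Jonas ends, so Jonas has no further overlaps.
Yusuf starts after Dmitri ends, so Dmitri has no further overlaps.
Felix starts before Yusuf ends → Yusuf and Felix overlap.
Ravi starts before Yusuf ends → Yusuf and Ravi overlap.
Tariq starts after Yusuf ends.
Ravi starts before Felix ends → Felix and Ravi overlap.
Tariq starts after Felix ends.
Tariq starts after Ravi ends.
Overlapping pairs: Felix & Ravi, Felix & Yusuf, Ravi & Yusuf — 3 in total.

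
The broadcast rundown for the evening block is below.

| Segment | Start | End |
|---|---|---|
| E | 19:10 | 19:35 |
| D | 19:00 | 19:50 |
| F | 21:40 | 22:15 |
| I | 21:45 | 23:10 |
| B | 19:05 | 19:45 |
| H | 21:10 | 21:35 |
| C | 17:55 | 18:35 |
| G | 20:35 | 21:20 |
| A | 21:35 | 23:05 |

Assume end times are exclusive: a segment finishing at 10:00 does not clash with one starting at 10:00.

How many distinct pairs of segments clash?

7

Sorted by start: C, D, B, E, G, H, A, F, I.
D starts after C ends, so C has no further overlaps.
B starts before D ends → D and B overlap.
E starts before D ends → D and E overlap.
G starts after D ends, so D has no further overlaps.
E starts before B ends → B and E overlap.
G starts after B ends, so B has no further overlaps.
G starts after E ends, so E has no further overlaps.
H starts before G ends → G and H overlap.
A starts after G ends, so G has no further overlaps.
A starts exactly when H ends (back-to-back, no overlap), so H has no further overlaps.
F starts before A ends → A and F overlap.
I starts before A ends → A and I overlap.
I starts before F ends → F and I overlap.
Overlapping pairs: A & F, A & I, B & D, B & E, D & E, F & I, G & H — 7 in total.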